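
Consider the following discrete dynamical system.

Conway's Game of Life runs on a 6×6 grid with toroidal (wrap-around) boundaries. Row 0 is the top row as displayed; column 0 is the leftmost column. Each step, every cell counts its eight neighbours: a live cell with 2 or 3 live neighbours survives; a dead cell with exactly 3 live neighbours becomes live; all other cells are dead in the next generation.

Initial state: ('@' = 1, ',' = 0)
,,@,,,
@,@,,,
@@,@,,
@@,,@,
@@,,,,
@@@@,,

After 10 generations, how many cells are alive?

8

0) ,,@,,,
@,@,,,
@@,@,,
@@,,@,
@@,,,,
@@@@,,
1) @,,,,,
@,@@,,
,,,@,,
,,,,,,
,,,@,,
@,,@,,
2) @,@@,@
,@@@,,
,,@@,,
,,,,,,
,,,,,,
,,,,,,
3) @,,@@,
@,,,,,
,@,@,,
,,,,,,
,,,,,,
,,,,,,
4) ,,,,,@
@@@@@@
,,,,,,
,,,,,,
,,,,,,
,,,,,,
5) ,@@@,@
@@@@@@
@@@@@@
,,,,,,
,,,,,,
,,,,,,
6) ,,,,,@
,,,,,,
,,,,,,
@@@@@@
,,,,,,
,,@,,,
7) ,,,,,,
,,,,,,
@@@@@@
@@@@@@
@,,,@@
,,,,,,
8) ,,,,,,
@@@@@@
,,,,,,
,,,,,,
,,@,,,
,,,,,@
9) ,@@@,,
@@@@@@
@@@@@@
,,,,,,
,,,,,,
,,,,,,
10) ,,,,,@
,,,,,,
,,,,,,
@@@@@@
,,,,,,
,,@,,,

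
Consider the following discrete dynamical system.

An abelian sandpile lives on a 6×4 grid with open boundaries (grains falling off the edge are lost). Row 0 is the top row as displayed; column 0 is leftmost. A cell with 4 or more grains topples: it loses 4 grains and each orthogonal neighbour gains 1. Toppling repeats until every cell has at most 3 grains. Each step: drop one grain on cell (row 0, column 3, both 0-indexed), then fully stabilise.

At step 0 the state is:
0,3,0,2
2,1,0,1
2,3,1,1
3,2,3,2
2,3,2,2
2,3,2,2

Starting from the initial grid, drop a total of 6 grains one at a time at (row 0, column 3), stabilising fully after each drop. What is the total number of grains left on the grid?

t=0: 0,3,0,2
2,1,0,1
2,3,1,1
3,2,3,2
2,3,2,2
2,3,2,2
t=1: 0,3,0,3
2,1,0,1
2,3,1,1
3,2,3,2
2,3,2,2
2,3,2,2
t=2: 0,3,1,0
2,1,0,2
2,3,1,1
3,2,3,2
2,3,2,2
2,3,2,2
t=3: 0,3,1,1
2,1,0,2
2,3,1,1
3,2,3,2
2,3,2,2
2,3,2,2
t=4: 0,3,1,2
2,1,0,2
2,3,1,1
3,2,3,2
2,3,2,2
2,3,2,2
t=5: 0,3,1,3
2,1,0,2
2,3,1,1
3,2,3,2
2,3,2,2
2,3,2,2
t=6: 0,3,2,0
2,1,0,3
2,3,1,1
3,2,3,2
2,3,2,2
2,3,2,2

46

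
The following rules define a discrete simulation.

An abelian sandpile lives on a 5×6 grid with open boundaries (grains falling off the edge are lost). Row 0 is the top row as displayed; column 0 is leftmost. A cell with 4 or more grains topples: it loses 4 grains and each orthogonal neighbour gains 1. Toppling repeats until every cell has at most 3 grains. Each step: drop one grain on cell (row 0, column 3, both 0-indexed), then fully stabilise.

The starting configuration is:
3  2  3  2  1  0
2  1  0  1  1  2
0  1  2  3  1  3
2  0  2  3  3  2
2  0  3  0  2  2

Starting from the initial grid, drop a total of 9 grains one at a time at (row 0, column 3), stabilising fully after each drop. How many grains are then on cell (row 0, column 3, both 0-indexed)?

[0] 3  2  3  2  1  0
2  1  0  1  1  2
0  1  2  3  1  3
2  0  2  3  3  2
2  0  3  0  2  2
[1] 3  2  3  3  1  0
2  1  0  1  1  2
0  1  2  3  1  3
2  0  2  3  3  2
2  0  3  0  2  2
[2] 3  3  0  1  2  0
2  1  1  2  1  2
0  1  2  3  1  3
2  0  2  3  3  2
2  0  3  0  2  2
[3] 3  3  0  2  2  0
2  1  1  2  1  2
0  1  2  3  1  3
2  0  2  3  3  2
2  0  3  0  2  2
[4] 3  3  0  3  2  0
2  1  1  2  1  2
0  1  2  3  1  3
2  0  2  3  3  2
2  0  3  0  2  2
[5] 3  3  1  0  3  0
2  1  1  3  1  2
0  1  2  3  1  3
2  0  2  3  3  2
2  0  3  0  2  2
[6] 3  3  1  1  3  0
2  1  1  3  1  2
0  1  2  3  1  3
2  0  2  3  3  2
2  0  3  0  2  2
[7] 3  3  1  2  3  0
2  1  1  3  1  2
0  1  2  3  1  3
2  0  2  3  3  2
2  0  3  0  2  2
[8] 3  3  1  3  3  0
2  1  1  3  1  2
0  1  2  3  1  3
2  0  2  3  3  2
2  0  3  0  2  2
[9] 3  3  2  2  0  1
2  1  2  1  3  2
0  1  3  1  3  3
2  0  3  1  0  3
2  0  3  1  3  2

2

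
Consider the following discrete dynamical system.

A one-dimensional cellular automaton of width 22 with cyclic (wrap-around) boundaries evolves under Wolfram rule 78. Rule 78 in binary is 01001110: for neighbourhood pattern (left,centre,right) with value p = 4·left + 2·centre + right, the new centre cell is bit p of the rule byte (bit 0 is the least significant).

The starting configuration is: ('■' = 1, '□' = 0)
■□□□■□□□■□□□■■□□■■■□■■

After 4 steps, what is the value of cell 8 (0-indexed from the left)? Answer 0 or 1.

1

step 0: ■□□□■□□□■□□□■■□□■■■□■■
step 1: ■□□■■□□■■□□■■■□■■□■□■□
step 2: ■□■■■□■■■□■■□■□■■□■□■□
step 3: ■□■□■□■□■□■■□■□■■□■□■□
step 4: ■□■□■□■□■□■■□■□■■□■□■□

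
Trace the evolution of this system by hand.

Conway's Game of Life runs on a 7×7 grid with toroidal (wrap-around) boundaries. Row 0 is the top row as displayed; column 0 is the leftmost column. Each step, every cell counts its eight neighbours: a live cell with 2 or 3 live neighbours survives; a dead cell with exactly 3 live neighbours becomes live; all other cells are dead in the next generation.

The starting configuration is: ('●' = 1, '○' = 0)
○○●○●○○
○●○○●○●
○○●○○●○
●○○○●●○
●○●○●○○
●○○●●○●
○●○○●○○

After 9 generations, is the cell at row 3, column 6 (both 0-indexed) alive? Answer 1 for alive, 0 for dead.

1

t=0: ○○●○●○○
○●○○●○●
○○●○○●○
●○○○●●○
●○●○●○○
●○○●●○●
○●○○●○○
t=1: ●●●○●○○
○●●○●○○
●●○●○○○
○○○○●●○
●○○○○○○
●○●○●○●
●●●○●○○
t=2: ○○○○●●○
○○○○●○○
●●○●○●○
●●○○●○●
●●○●●○○
○○●○○●●
○○○○●○○
t=3: ○○○●●●○
○○○●○○●
○●●●○●○
○○○○○○○
○○○●●○○
●●●○○●●
○○○●●○●
t=4: ○○●○○○●
○○○○○○●
○○●●●○○
○○○○○○○
●●●●●●●
●●●○○○●
○●○○○○○
t=5: ●○○○○○○
○○●○○●○
○○○●○○○
●○○○○○●
○○○●●●○
○○○○●○○
○○○○○○●
t=6: ○○○○○○●
○○○○○○○
○○○○○○●
○○○●○●●
○○○●●●●
○○○●●○○
○○○○○○○
t=7: ○○○○○○○
○○○○○○○
○○○○○●●
●○○●○○○
○○●○○○●
○○○●○○○
○○○○○○○
t=8: ○○○○○○○
○○○○○○○
○○○○○○●
●○○○○●○
○○●●○○○
○○○○○○○
○○○○○○○
t=9: ○○○○○○○
○○○○○○○
○○○○○○●
○○○○○○●
○○○○○○○
○○○○○○○
○○○○○○○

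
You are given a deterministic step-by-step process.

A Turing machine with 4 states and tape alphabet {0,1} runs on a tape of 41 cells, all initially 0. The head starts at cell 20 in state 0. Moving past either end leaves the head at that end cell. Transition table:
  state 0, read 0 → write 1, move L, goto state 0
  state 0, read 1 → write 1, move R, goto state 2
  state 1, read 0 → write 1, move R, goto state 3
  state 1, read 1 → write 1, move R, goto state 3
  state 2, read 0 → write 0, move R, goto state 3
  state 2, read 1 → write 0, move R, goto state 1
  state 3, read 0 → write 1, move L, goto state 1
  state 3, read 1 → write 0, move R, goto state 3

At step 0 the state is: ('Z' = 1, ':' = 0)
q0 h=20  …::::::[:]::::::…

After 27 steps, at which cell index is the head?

6

t=0: q0 h=20  …::::::[:]::::::…
t=1: q0 h=19  …::::::[:]Z:::::…
t=2: q0 h=18  …::::::[:]ZZ::::…
t=3: q0 h=17  …::::::[:]ZZZ:::…
t=4: q0 h=16  …::::::[:]ZZZZ::…
t=5: q0 h=15  …::::::[:]ZZZZZ:…
t=6: q0 h=14  …::::::[:]ZZZZZZ…
t=7: q0 h=13  …::::::[:]ZZZZZZ…
t=8: q0 h=12  …::::::[:]ZZZZZZ…
t=9: q0 h=11  …::::::[:]ZZZZZZ…
t=10: q0 h=10  …::::::[:]ZZZZZZ…
t=11: q0 h= 9  …::::::[:]ZZZZZZ…
t=12: q0 h= 8  …::::::[:]ZZZZZZ…
t=13: q0 h= 7  …::::::[:]ZZZZZZ…
t=14: q0 h= 6  |::::::[:]ZZZZZZ…
t=15: q0 h= 5  |:::::[:]ZZZZZZ…
t=16: q0 h= 4  |::::[:]ZZZZZZ…
t=17: q0 h= 3  |:::[:]ZZZZZZ…
t=18: q0 h= 2  |::[:]ZZZZZZ…
t=19: q0 h= 1  |:[:]ZZZZZZ…
t=20: q0 h= 0  |[:]ZZZZZZ…
t=21: q0 h= 0  |[Z]ZZZZZZ…
t=22: q2 h= 1  |Z[Z]ZZZZZZ…
t=23: q1 h= 2  |Z:[Z]ZZZZZZ…
t=24: q3 h= 3  |Z:Z[Z]ZZZZZZ…
t=25: q3 h= 4  |Z:Z:[Z]ZZZZZZ…
t=26: q3 h= 5  |Z:Z::[Z]ZZZZZZ…
t=27: q3 h= 6  |Z:Z:::[Z]ZZZZZZ…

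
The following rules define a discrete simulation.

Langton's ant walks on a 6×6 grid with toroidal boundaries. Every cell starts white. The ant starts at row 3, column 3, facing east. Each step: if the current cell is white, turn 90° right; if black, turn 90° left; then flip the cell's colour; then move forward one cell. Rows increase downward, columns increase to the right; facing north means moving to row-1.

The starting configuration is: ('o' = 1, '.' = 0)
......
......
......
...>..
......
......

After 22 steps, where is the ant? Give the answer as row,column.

k=0  ......
......
......
...>..
......
......
k=1  ......
......
......
...o..
...v..
......
k=2  ......
......
......
...o..
..<o..
......
k=3  ......
......
......
..^o..
..oo..
......
k=4  ......
......
......
..o>..
..oo..
......
k=5  ......
......
...^..
..o...
..oo..
......
k=6  ......
......
...o>.
..o...
..oo..
......
k=7  ......
......
...oo.
..o.v.
..oo..
......
k=8  ......
......
...oo.
..o<o.
..oo..
......
k=9  ......
......
...^o.
..ooo.
..oo..
......
k=10  ......
......
..<.o.
..ooo.
..oo..
......
k=11  ......
..^...
..o.o.
..ooo.
..oo..
......
k=12  ......
..o>..
..o.o.
..ooo.
..oo..
......
k=13  ......
..oo..
..ovo.
..ooo.
..oo..
......
k=14  ......
..oo..
..<oo.
..ooo.
..oo..
......
k=15  ......
..oo..
...oo.
..voo.
..oo..
......
k=16  ......
..oo..
...oo.
...>o.
..oo..
......
k=17  ......
..oo..
...^o.
....o.
..oo..
......
k=18  ......
..oo..
..<.o.
....o.
..oo..
......
k=19  ......
..^o..
..o.o.
....o.
..oo..
......
k=20  ......
.<.o..
..o.o.
....o.
..oo..
......
k=21  .^....
.o.o..
..o.o.
....o.
..oo..
......
k=22  .o>...
.o.o..
..o.o.
....o.
..oo..
......

0,2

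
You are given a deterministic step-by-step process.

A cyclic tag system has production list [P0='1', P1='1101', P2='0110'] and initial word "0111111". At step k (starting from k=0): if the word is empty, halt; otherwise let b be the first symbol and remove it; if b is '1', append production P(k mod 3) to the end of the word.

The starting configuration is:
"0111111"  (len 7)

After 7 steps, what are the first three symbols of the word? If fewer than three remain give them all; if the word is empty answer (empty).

step 0: "0111111"  (len 7)
step 1: "111111"  (len 6)
step 2: "111111101"  (len 9)
step 3: "111111010110"  (len 12)
step 4: "111110101101"  (len 12)
step 5: "111101011011101"  (len 15)
step 6: "111010110111010110"  (len 18)
step 7: "110101101110101101"  (len 18)

110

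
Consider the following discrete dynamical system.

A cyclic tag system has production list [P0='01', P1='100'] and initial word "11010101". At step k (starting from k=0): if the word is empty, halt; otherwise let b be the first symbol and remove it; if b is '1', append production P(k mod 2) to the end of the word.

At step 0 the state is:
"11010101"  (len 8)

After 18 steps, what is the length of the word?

0) "11010101"  (len 8)
1) "101010101"  (len 9)
2) "01010101100"  (len 11)
3) "1010101100"  (len 10)
4) "010101100100"  (len 12)
5) "10101100100"  (len 11)
6) "0101100100100"  (len 13)
7) "101100100100"  (len 12)
8) "01100100100100"  (len 14)
9) "1100100100100"  (len 13)
10) "100100100100100"  (len 15)
11) "0010010010010001"  (len 16)
12) "010010010010001"  (len 15)
13) "10010010010001"  (len 14)
14) "0010010010001100"  (len 16)
15) "010010010001100"  (len 15)
16) "10010010001100"  (len 14)
17) "001001000110001"  (len 15)
18) "01001000110001"  (len 14)

14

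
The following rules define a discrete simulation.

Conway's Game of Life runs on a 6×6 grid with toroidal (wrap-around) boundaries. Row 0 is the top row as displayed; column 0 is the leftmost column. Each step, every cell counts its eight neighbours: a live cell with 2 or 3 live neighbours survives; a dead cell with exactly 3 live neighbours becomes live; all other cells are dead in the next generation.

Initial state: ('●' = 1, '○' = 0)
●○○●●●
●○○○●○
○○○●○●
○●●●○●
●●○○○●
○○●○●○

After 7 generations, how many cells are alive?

[0] ●○○●●●
●○○○●○
○○○●○●
○●●●○●
●●○○○●
○○●○●○
[1] ●●○○○○
●○○○○○
○●○●○●
○●○●○●
○○○○○●
○○●○○○
[2] ●●○○○○
○○●○○●
○●○○○●
○○○○○●
●○●○●○
●●○○○○
[3] ○○●○○●
○○●○○●
○○○○●●
○●○○●●
●○○○○○
○○●○○○
[4] ○●●●○○
●○○●○●
○○○●○○
○○○○●○
●●○○○●
○●○○○○
[5] ○●○●●○
●●○●○○
○○○●○●
●○○○●●
●●○○○●
○○○○○○
[6] ●●○●●○
●●○●○●
○●●●○○
○●○○○○
○●○○●○
○●●○●●
[7] ○○○○○○
○○○○○●
○○○●●○
●●○●○○
○●○●●●
○○○○○○

10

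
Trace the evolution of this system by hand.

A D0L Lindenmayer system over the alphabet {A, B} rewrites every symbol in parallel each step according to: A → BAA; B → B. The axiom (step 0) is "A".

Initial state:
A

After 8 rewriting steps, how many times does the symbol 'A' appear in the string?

256

gen 0: A
gen 1: BAA
gen 2: BBAABAA
gen 3: BBBAABAABBAABAA
gen 4: BBBBAABAABBAABAABBBAABAABBAABAA
gen 5: BBBBBAABAABBAABAABBBAABAABBAABAABBBBAABAABBAABAABBBAABAABBAABAA
gen 6: BBBBBBAABAABBAABAABBBAABAABBAABAABBBBAABAABBAABAABBBAABAAB…AABAABBAABAABBBAABAABBAABAABBBBAABAABBAABAABBBAABAABBAABAA  (len 127)
gen 7: BBBBBBBAABAABBAABAABBBAABAABBAABAABBBBAABAABBAABAABBBAABAA…AABAABBAABAABBBAABAABBAABAABBBBAABAABBAABAABBBAABAABBAABAA  (len 255)
gen 8: BBBBBBBBAABAABBAABAABBBAABAABBAABAABBBBAABAABBAABAABBBAABA…AABAABBAABAABBBAABAABBAABAABBBBAABAABBAABAABBBAABAABBAABAA  (len 511)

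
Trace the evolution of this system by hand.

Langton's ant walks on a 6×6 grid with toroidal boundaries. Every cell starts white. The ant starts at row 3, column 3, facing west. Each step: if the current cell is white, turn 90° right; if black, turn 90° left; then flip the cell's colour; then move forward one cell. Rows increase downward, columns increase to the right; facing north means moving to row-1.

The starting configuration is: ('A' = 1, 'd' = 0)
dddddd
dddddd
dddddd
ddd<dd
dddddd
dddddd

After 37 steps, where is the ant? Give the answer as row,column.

4,1

t=0: dddddd
dddddd
dddddd
ddd<dd
dddddd
dddddd
t=1: dddddd
dddddd
ddd^dd
dddAdd
dddddd
dddddd
t=2: dddddd
dddddd
dddA>d
dddAdd
dddddd
dddddd
t=3: dddddd
dddddd
dddAAd
dddAvd
dddddd
dddddd
t=4: dddddd
dddddd
dddAAd
ddd<Ad
dddddd
dddddd
t=5: dddddd
dddddd
dddAAd
ddddAd
dddvdd
dddddd
t=6: dddddd
dddddd
dddAAd
ddddAd
dd<Add
dddddd
t=7: dddddd
dddddd
dddAAd
dd^dAd
ddAAdd
dddddd
t=8: dddddd
dddddd
dddAAd
ddA>Ad
ddAAdd
dddddd
t=9: dddddd
dddddd
dddAAd
ddAAAd
ddAvdd
dddddd
t=10: dddddd
dddddd
dddAAd
ddAAAd
ddAd>d
dddddd
t=11: dddddd
dddddd
dddAAd
ddAAAd
ddAdAd
ddddvd
t=12: dddddd
dddddd
dddAAd
ddAAAd
ddAdAd
ddd<Ad
t=13: dddddd
dddddd
dddAAd
ddAAAd
ddA^Ad
dddAAd
t=14: dddddd
dddddd
dddAAd
ddAAAd
ddAA>d
dddAAd
t=15: dddddd
dddddd
dddAAd
ddAA^d
ddAAdd
dddAAd
t=16: dddddd
dddddd
dddAAd
ddA<dd
ddAAdd
dddAAd
t=17: dddddd
dddddd
dddAAd
ddAddd
ddAvdd
dddAAd
t=18: dddddd
dddddd
dddAAd
ddAddd
ddAd>d
dddAAd
t=19: dddddd
dddddd
dddAAd
ddAddd
ddAdAd
dddAvd
t=20: dddddd
dddddd
dddAAd
ddAddd
ddAdAd
dddAd>
t=21: dddddv
dddddd
dddAAd
ddAddd
ddAdAd
dddAdA
t=22: dddd<A
dddddd
dddAAd
ddAddd
ddAdAd
dddAdA
t=23: ddddAA
dddddd
dddAAd
ddAddd
ddAdAd
dddA^A
t=24: ddddAA
dddddd
dddAAd
ddAddd
ddAdAd
dddAA>
t=25: ddddAA
dddddd
dddAAd
ddAddd
ddAdA^
dddAAd
t=26: ddddAA
dddddd
dddAAd
ddAddd
>dAdAA
dddAAd
t=27: ddddAA
dddddd
dddAAd
ddAddd
AdAdAA
vddAAd
t=28: ddddAA
dddddd
dddAAd
ddAddd
AdAdAA
AddAA<
t=29: ddddAA
dddddd
dddAAd
ddAddd
AdAdA^
AddAAA
t=30: ddddAA
dddddd
dddAAd
ddAddd
AdAd<d
AddAAA
t=31: ddddAA
dddddd
dddAAd
ddAddd
AdAddd
AddAvA
t=32: ddddAA
dddddd
dddAAd
ddAddd
AdAddd
AddAd>
t=33: ddddAA
dddddd
dddAAd
ddAddd
AdAdd^
AddAdd
t=34: ddddAA
dddddd
dddAAd
ddAddd
>dAddA
AddAdd
t=35: ddddAA
dddddd
dddAAd
^dAddd
ddAddA
AddAdd
t=36: ddddAA
dddddd
dddAAd
A>Addd
ddAddA
AddAdd
t=37: ddddAA
dddddd
dddAAd
AAAddd
dvAddA
AddAdd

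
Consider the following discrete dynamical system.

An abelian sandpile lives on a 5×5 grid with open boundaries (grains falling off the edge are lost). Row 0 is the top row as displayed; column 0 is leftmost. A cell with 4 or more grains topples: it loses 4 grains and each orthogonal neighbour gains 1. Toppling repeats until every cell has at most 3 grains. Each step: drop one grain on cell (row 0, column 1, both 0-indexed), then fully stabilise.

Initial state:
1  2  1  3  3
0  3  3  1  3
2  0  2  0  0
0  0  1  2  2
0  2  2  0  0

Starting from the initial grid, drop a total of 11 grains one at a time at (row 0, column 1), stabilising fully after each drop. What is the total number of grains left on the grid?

[0] 1  2  1  3  3
0  3  3  1  3
2  0  2  0  0
0  0  1  2  2
0  2  2  0  0
[1] 1  3  1  3  3
0  3  3  1  3
2  0  2  0  0
0  0  1  2  2
0  2  2  0  0
[2] 2  1  3  3  3
1  1  0  2  3
2  1  3  0  0
0  0  1  2  2
0  2  2  0  0
[3] 2  2  3  3  3
1  1  0  2  3
2  1  3  0  0
0  0  1  2  2
0  2  2  0  0
[4] 2  3  3  3  3
1  1  0  2  3
2  1  3  0  0
0  0  1  2  2
0  2  2  0  0
[5] 3  1  1  2  1
1  2  2  0  1
2  1  3  1  1
0  0  1  2  2
0  2  2  0  0
[6] 3  2  1  2  1
1  2  2  0  1
2  1  3  1  1
0  0  1  2  2
0  2  2  0  0
[7] 3  3  1  2  1
1  2  2  0  1
2  1  3  1  1
0  0  1  2  2
0  2  2  0  0
[8] 0  1  2  2  1
2  3  2  0  1
2  1  3  1  1
0  0  1  2  2
0  2  2  0  0
[9] 0  2  2  2  1
2  3  2  0  1
2  1  3  1  1
0  0  1  2  2
0  2  2  0  0
[10] 0  3  2  2  1
2  3  2  0  1
2  1  3  1  1
0  0  1  2  2
0  2  2  0  0
[11] 1  1  3  2  1
3  0  3  0  1
2  2  3  1  1
0  0  1  2  2
0  2  2  0  0

33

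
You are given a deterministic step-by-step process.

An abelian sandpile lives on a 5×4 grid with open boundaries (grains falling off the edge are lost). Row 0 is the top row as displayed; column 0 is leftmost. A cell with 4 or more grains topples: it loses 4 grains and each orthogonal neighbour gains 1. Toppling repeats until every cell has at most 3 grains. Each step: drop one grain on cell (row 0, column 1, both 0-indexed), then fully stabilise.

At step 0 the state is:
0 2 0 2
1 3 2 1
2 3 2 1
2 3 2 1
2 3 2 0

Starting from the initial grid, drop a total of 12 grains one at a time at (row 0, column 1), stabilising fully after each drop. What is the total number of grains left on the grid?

42

step 0: 0 2 0 2
1 3 2 1
2 3 2 1
2 3 2 1
2 3 2 0
step 1: 0 3 0 2
1 3 2 1
2 3 2 1
2 3 2 1
2 3 2 0
step 2: 1 1 1 2
2 1 3 1
3 1 3 1
3 1 3 1
3 0 3 0
step 3: 1 2 1 2
2 1 3 1
3 1 3 1
3 1 3 1
3 0 3 0
step 4: 1 3 1 2
2 1 3 1
3 1 3 1
3 1 3 1
3 0 3 0
step 5: 2 0 2 2
2 2 3 1
3 1 3 1
3 1 3 1
3 0 3 0
step 6: 2 1 2 2
2 2 3 1
3 1 3 1
3 1 3 1
3 0 3 0
step 7: 2 2 2 2
2 2 3 1
3 1 3 1
3 1 3 1
3 0 3 0
step 8: 2 3 2 2
2 2 3 1
3 1 3 1
3 1 3 1
3 0 3 0
step 9: 3 0 3 2
2 3 3 1
3 1 3 1
3 1 3 1
3 0 3 0
step 10: 3 1 3 2
2 3 3 1
3 1 3 1
3 1 3 1
3 0 3 0
step 11: 3 2 3 2
2 3 3 1
3 1 3 1
3 1 3 1
3 0 3 0
step 12: 3 3 3 2
2 3 3 1
3 1 3 1
3 1 3 1
3 0 3 0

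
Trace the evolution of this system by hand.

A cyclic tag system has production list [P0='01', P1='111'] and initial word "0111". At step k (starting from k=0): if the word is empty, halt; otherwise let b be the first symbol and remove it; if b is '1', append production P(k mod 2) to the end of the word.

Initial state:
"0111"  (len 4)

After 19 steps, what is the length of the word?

22

k=0  "0111"  (len 4)
k=1  "111"  (len 3)
k=2  "11111"  (len 5)
k=3  "111101"  (len 6)
k=4  "11101111"  (len 8)
k=5  "110111101"  (len 9)
k=6  "10111101111"  (len 11)
k=7  "011110111101"  (len 12)
k=8  "11110111101"  (len 11)
k=9  "111011110101"  (len 12)
k=10  "11011110101111"  (len 14)
k=11  "101111010111101"  (len 15)
k=12  "01111010111101111"  (len 17)
k=13  "1111010111101111"  (len 16)
k=14  "111010111101111111"  (len 18)
k=15  "1101011110111111101"  (len 19)
k=16  "101011110111111101111"  (len 21)
k=17  "0101111011111110111101"  (len 22)
k=18  "101111011111110111101"  (len 21)
k=19  "0111101111111011110101"  (len 22)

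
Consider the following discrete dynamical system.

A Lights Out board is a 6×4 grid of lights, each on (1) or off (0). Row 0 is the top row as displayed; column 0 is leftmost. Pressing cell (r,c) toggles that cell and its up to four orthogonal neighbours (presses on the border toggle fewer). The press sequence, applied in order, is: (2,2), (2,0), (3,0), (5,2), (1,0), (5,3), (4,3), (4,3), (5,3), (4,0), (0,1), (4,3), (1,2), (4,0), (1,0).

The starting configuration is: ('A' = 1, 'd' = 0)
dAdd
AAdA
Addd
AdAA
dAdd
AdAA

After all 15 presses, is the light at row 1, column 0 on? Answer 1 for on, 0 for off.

gen 0: dAdd
AAdA
Addd
AdAA
dAdd
AdAA
gen 1: dAdd
AAAA
AAAA
AddA
dAdd
AdAA
gen 2: dAdd
dAAA
ddAA
dddA
dAdd
AdAA
gen 3: dAdd
dAAA
AdAA
AAdA
AAdd
AdAA
gen 4: dAdd
dAAA
AdAA
AAdA
AAAd
AAdd
gen 5: AAdd
AdAA
ddAA
AAdA
AAAd
AAdd
gen 6: AAdd
AdAA
ddAA
AAdA
AAAA
AAAA
gen 7: AAdd
AdAA
ddAA
AAdd
AAdd
AAAd
gen 8: AAdd
AdAA
ddAA
AAdA
AAAA
AAAA
gen 9: AAdd
AdAA
ddAA
AAdA
AAAd
AAdd
gen 10: AAdd
AdAA
ddAA
dAdA
ddAd
dAdd
gen 11: ddAd
AAAA
ddAA
dAdA
ddAd
dAdd
gen 12: ddAd
AAAA
ddAA
dAdd
dddA
dAdA
gen 13: dddd
Addd
dddA
dAdd
dddA
dAdA
gen 14: dddd
Addd
dddA
AAdd
AAdA
AAdA
gen 15: Addd
dAdd
AddA
AAdd
AAdA
AAdA

0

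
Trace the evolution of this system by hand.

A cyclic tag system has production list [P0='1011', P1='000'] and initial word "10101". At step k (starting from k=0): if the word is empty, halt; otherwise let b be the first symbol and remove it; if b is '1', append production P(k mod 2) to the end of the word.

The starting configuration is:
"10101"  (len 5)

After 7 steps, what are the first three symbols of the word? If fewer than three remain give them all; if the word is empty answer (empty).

[0] "10101"  (len 5)
[1] "01011011"  (len 8)
[2] "1011011"  (len 7)
[3] "0110111011"  (len 10)
[4] "110111011"  (len 9)
[5] "101110111011"  (len 12)
[6] "01110111011000"  (len 14)
[7] "1110111011000"  (len 13)

111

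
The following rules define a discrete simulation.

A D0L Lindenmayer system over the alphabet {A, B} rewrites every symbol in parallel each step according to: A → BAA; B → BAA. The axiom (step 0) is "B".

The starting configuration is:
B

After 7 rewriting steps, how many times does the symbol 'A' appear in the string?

1458

step 0: B
step 1: BAA
step 2: BAABAABAA
step 3: BAABAABAABAABAABAABAABAABAA
step 4: BAABAABAABAABAABAABAABAABAABAABAABAABAABAABAABAABAABAABAABAABAABAABAABAABAABAABAA
step 5: BAABAABAABAABAABAABAABAABAABAABAABAABAABAABAABAABAABAABAAB…ABAABAABAABAABAABAABAABAABAABAABAABAABAABAABAABAABAABAABAA  (len 243)
step 6: BAABAABAABAABAABAABAABAABAABAABAABAABAABAABAABAABAABAABAAB…ABAABAABAABAABAABAABAABAABAABAABAABAABAABAABAABAABAABAABAA  (len 729)
step 7: BAABAABAABAABAABAABAABAABAABAABAABAABAABAABAABAABAABAABAAB…ABAABAABAABAABAABAABAABAABAABAABAABAABAABAABAABAABAABAABAA  (len 2187)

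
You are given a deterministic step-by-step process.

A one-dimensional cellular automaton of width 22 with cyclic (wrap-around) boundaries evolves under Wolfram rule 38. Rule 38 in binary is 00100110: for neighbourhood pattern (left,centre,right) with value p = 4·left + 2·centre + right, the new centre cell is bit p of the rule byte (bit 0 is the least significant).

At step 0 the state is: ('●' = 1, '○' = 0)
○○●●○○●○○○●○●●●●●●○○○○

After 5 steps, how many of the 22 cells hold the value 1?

gen 0: ○○●●○○●○○○●○●●●●●●○○○○
gen 1: ○●○○○●●○○●●●○○○○○○○○○○
gen 2: ●●○○●○○○●○○○○○○○○○○○○○
gen 3: ○○○●●○○●●○○○○○○○○○○○○●
gen 4: ○○●○○○●○○○○○○○○○○○○○●●
gen 5: ○●●○○●●○○○○○○○○○○○○●○○

5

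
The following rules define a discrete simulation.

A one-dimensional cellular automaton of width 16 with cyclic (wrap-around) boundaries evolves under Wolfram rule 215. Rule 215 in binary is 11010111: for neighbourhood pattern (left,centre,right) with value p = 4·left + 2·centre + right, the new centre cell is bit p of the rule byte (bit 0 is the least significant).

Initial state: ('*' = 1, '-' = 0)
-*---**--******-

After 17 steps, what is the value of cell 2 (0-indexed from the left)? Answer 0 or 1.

1

step 0: -*---**--******-
step 1: *****-***-******
step 2: *****--**--*****
step 3: *******-***-****
step 4: *******--**--***
step 5: *********-***-**
step 6: *********--**--*
step 7: ***********-***-
step 8: -**********--**-
step 9: *-***********-**
step 10: *--**********--*
step 11: ***-***********-
step 12: -**--**********-
step 13: *-***-**********
step 14: *--**--*********
step 15: ***-***-********
step 16: ***--**--*******
step 17: *****-***-******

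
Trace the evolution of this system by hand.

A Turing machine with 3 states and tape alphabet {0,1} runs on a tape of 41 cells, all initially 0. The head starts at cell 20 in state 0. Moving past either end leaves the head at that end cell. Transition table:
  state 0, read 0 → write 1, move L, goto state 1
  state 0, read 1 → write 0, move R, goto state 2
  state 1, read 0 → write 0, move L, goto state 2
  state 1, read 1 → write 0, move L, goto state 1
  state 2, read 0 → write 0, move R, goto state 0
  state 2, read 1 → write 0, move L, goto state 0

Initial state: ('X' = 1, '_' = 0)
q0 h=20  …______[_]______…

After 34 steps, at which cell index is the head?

gen 0: q0 h=20  …______[_]______…
gen 1: q1 h=19  …______[_]X_____…
gen 2: q2 h=18  …______[_]_X____…
gen 3: q0 h=19  …______[_]X_____…
gen 4: q1 h=18  …______[_]XX____…
gen 5: q2 h=17  …______[_]_XX___…
gen 6: q0 h=18  …______[_]XX____…
gen 7: q1 h=17  …______[_]XXX___…
gen 8: q2 h=16  …______[_]_XXX__…
gen 9: q0 h=17  …______[_]XXX___…
gen 10: q1 h=16  …______[_]XXXX__…
gen 11: q2 h=15  …______[_]_XXXX_…
gen 12: q0 h=16  …______[_]XXXX__…
gen 13: q1 h=15  …______[_]XXXXX_…
gen 14: q2 h=14  …______[_]_XXXXX…
gen 15: q0 h=15  …______[_]XXXXX_…
gen 16: q1 h=14  …______[_]XXXXXX…
gen 17: q2 h=13  …______[_]_XXXXX…
gen 18: q0 h=14  …______[_]XXXXXX…
gen 19: q1 h=13  …______[_]XXXXXX…
gen 20: q2 h=12  …______[_]_XXXXX…
gen 21: q0 h=13  …______[_]XXXXXX…
gen 22: q1 h=12  …______[_]XXXXXX…
gen 23: q2 h=11  …______[_]_XXXXX…
gen 24: q0 h=12  …______[_]XXXXXX…
gen 25: q1 h=11  …______[_]XXXXXX…
gen 26: q2 h=10  …______[_]_XXXXX…
gen 27: q0 h=11  …______[_]XXXXXX…
gen 28: q1 h=10  …______[_]XXXXXX…
gen 29: q2 h= 9  …______[_]_XXXXX…
gen 30: q0 h=10  …______[_]XXXXXX…
gen 31: q1 h= 9  …______[_]XXXXXX…
gen 32: q2 h= 8  …______[_]_XXXXX…
gen 33: q0 h= 9  …______[_]XXXXXX…
gen 34: q1 h= 8  …______[_]XXXXXX…

8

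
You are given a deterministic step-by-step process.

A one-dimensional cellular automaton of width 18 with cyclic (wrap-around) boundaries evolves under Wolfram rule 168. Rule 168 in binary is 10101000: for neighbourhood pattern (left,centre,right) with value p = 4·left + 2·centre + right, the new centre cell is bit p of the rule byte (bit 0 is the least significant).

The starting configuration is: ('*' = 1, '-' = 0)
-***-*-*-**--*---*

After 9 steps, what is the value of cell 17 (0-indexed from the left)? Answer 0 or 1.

0

[0] -***-*-*-**--*---*
[1] ***-*-*-**--------
[2] **-*-*-**---------
[3] *-*-*-**----------
[4] -*-*-**-----------
[5] --*-**------------
[6] ---**-------------
[7] ---*--------------
[8] ------------------
[9] ------------------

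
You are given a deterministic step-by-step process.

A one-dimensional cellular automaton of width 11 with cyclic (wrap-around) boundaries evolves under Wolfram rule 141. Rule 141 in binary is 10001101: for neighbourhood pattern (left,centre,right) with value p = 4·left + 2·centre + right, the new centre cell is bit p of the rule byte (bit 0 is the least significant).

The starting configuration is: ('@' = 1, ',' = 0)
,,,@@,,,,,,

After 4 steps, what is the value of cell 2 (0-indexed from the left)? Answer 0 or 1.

0

0) ,,,@@,,,,,,
1) @@,@,,@@@@@
2) @,,@,,@@@@@
3) ,,,@,,@@@@@
4) ,@,@,,@@@@,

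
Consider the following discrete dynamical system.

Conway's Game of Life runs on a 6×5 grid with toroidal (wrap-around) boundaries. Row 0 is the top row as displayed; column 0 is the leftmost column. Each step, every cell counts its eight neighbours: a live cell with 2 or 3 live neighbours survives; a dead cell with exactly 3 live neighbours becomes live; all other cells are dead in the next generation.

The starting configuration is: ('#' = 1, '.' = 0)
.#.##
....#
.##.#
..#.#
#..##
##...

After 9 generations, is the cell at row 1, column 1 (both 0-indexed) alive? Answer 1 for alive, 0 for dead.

t=0: .#.##
....#
.##.#
..#.#
#..##
##...
t=1: .####
.#..#
.##.#
..#..
..##.
.#...
t=2: .#.##
....#
.##..
.....
.###.
##..#
t=3: .###.
.#..#
.....
...#.
.####
.....
t=4: ####.
##.#.
.....
...##
..###
#...#
t=5: ...#.
#..#.
#.##.
..#.#
..#..
.....
t=6: ....#
.#.#.
#.#..
..#.#
...#.
.....
t=7: .....
#####
#.#.#
.##.#
...#.
.....
t=8: #####
..#..
.....
.##.#
..##.
.....
t=9: #####
#.#.#
.###.
.##..
.###.
#....

0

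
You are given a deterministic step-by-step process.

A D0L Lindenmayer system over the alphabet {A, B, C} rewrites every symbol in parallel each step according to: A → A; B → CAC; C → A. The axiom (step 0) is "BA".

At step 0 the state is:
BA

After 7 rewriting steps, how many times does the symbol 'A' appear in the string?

step 0: BA
step 1: CACA
step 2: AAAA
step 3: AAAA
step 4: AAAA
step 5: AAAA
step 6: AAAA
step 7: AAAA

4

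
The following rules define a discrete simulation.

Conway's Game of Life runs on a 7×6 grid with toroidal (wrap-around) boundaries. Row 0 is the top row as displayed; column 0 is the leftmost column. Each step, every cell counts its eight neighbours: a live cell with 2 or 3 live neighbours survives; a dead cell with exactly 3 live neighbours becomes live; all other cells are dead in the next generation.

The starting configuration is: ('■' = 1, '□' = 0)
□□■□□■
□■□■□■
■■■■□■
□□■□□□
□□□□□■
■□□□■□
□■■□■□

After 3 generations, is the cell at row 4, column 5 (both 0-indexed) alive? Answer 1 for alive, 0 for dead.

t=0: □□■□□■
□■□■□■
■■■■□■
□□■□□□
□□□□□■
■□□□■□
□■■□■□
t=1: □□□□□■
□□□■□■
□□□■□■
□□■■■■
□□□□□■
■■□■■□
■■■□■□
t=2: □■■■□■
■□□□□■
■□□□□■
■□■■□■
□■□□□□
□□□■■□
□□■□■□
t=3: □■■■□■
□□■□□□
□□□□□□
□□■□■■
■■□□□■
□□■■■□
□■□□□■

1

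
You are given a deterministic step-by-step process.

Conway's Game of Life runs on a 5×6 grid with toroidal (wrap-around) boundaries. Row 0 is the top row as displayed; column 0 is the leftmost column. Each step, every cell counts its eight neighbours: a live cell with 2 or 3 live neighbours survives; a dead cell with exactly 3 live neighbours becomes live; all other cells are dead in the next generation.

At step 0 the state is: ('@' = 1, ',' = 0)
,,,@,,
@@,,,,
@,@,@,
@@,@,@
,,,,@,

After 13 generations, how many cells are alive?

20

k=0  ,,,@,,
@@,,,,
@,@,@,
@@,@,@
,,,,@,
k=1  ,,,,,,
@@@@,@
,,@@@,
@@@@,,
@,@@@@
k=2  ,,,,,,
@@,,,@
,,,,,,
@,,,,,
@,,,@@
k=3  ,@,,@,
@,,,,,
,@,,,@
@,,,,,
@,,,,@
k=4  ,@,,,,
@@,,,@
,@,,,@
,@,,,,
@@,,,@
k=5  ,,@,,,
,@@,,@
,@@,,@
,@@,,@
,@@,,,
k=6  @,,@,,
,,,@,,
,,,@@@
,,,@,,
@,,@,,
k=7  ,,@@@,
,,@@,@
,,@@,,
,,@@,@
,,@@@,
k=8  ,@,,,@
,@,,,,
,@,,,,
,@,,,,
,@,,,@
k=9  ,@@,,,
,@@,,,
@@@,,,
,@@,,,
,@@,,,
k=10  @,,@,,
,,,@,,
@,,@,,
,,,@,,
@,,@,,
k=11  ,,@@@,
,,@@@,
,,@@@,
,,@@@,
,,@@@,
k=12  ,@,,,@
,@,,,@
,@,,,@
,@,,,@
,@,,,@
k=13  ,@@,@@
,@@,@@
,@@,@@
,@@,@@
,@@,@@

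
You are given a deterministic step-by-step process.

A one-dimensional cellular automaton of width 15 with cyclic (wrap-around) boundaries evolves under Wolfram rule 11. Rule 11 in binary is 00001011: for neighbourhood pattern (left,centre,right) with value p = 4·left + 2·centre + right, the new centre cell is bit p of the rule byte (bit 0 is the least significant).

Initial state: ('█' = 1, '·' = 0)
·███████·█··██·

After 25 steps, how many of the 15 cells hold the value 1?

gen 0: ·███████·█··██·
gen 1: ██·········██··
gen 2: █··█████████··█
gen 3: ··██·········██
gen 4: ·██··█████████·
gen 5: ██··██·········
gen 6: █··██··████████
gen 7: ··██··██·······
gen 8: ███··██··██████
gen 9: ····██··██·····
gen 10: █████··██··████
gen 11: ······██··██···
gen 12: ███████··██··██
gen 13: ········██··██·
gen 14: █████████··██··
gen 15: █·········██··█
gen 16: ··█████████··██
gen 17: ·██·········██·
gen 18: ██··█████████··
gen 19: █··██·········█
gen 20: ··██··█████████
gen 21: ·██··██········
gen 22: ██··██··███████
gen 23: ···██··██······
gen 24: ████··██··█████
gen 25: ·····██··██····

4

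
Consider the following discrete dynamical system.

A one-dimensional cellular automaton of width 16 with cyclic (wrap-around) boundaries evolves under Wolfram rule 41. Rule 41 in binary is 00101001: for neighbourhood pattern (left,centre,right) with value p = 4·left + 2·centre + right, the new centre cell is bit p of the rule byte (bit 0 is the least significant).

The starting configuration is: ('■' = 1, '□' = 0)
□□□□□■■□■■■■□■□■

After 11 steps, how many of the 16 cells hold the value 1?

gen 0: □□□□□■■□■■■■□■□■
gen 1: □■■■□■□■■□□□■□■□
gen 2: □■□□■□■■□□■□□■□□
gen 3: □□□□□■■□□□□□□□□■
gen 4: □■■■□■□□■■■■■■□□
gen 5: □■□□■□□□■□□□□□□■
gen 6: ■□□□□□■□□□■■■■□□
gen 7: □□■■■□□□■□■□□□□□
gen 8: ■□■□□□■□□■□□■■■■
gen 9: □■□□■□□□□□□□■□□□
gen 10: □□□□□□■■■■■□□□■■
gen 11: □■■■■□■□□□□□■□■□

7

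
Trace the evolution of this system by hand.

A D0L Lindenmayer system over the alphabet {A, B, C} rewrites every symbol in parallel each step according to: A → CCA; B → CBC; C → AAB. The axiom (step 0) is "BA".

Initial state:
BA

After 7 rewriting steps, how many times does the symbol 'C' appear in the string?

[0] BA
[1] CBCCCA
[2] AABCBCAABAABAABCCA
[3] CCACCACBCAABCBCAABCCACCACBCCCACCACBCCCACCACBCAABAABCCA
[4] AABAABCCAAABAABCCAAABCBCAABCCACCACBCAABCBCAABCCACCACBCAABA…CAABAABAABCCAAABAABCCAAABCBCAABCCACCACBCCCACCACBCAABAABCCA  (len 162)
[5] CCACCACBCCCACCACBCAABAABCCACCACCACBCCCACCACBCAABAABCCACCAC…CAABAABAABCCAAABAABCCAAABCBCAABCCACCACBCCCACCACBCAABAABCCA  (len 486)
[6] AABAABCCAAABAABCCAAABCBCAABAABAABCCAAABAABCCAAABCBCAABCCAC…CAABAABAABCCAAABAABCCAAABCBCAABCCACCACBCCCACCACBCAABAABCCA  (len 1458)
[7] CCACCACBCCCACCACBCAABAABCCACCACCACBCCCACCACBCAABAABCCACCAC…CAABAABAABCCAAABAABCCAAABCBCAABCCACCACBCCCACCACBCAABAABCCA  (len 4374)

1852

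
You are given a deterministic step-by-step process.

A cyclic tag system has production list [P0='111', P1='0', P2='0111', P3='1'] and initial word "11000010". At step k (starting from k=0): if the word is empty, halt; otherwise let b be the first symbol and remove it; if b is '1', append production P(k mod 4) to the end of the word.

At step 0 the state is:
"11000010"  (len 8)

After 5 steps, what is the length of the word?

[0] "11000010"  (len 8)
[1] "1000010111"  (len 10)
[2] "0000101110"  (len 10)
[3] "000101110"  (len 9)
[4] "00101110"  (len 8)
[5] "0101110"  (len 7)

7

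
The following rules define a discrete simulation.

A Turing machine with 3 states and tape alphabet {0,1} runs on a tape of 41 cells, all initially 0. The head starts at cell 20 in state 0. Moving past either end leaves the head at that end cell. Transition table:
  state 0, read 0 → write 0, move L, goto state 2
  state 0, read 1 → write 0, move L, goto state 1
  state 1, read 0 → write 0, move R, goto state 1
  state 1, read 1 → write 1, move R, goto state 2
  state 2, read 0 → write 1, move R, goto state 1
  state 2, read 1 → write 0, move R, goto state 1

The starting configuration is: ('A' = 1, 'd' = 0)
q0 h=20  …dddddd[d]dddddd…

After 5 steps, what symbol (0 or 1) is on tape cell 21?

[0] q0 h=20  …dddddd[d]dddddd…
[1] q2 h=19  …dddddd[d]dddddd…
[2] q1 h=20  …dddddA[d]dddddd…
[3] q1 h=21  …ddddAd[d]dddddd…
[4] q1 h=22  …dddAdd[d]dddddd…
[5] q1 h=23  …ddAddd[d]dddddd…

0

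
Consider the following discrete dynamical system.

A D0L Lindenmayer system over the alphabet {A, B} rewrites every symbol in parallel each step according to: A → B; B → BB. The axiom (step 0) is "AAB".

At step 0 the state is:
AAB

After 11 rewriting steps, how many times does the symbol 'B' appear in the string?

k=0  AAB
k=1  BBBB
k=2  BBBBBBBB
k=3  BBBBBBBBBBBBBBBB
k=4  BBBBBBBBBBBBBBBBBBBBBBBBBBBBBBBB
k=5  BBBBBBBBBBBBBBBBBBBBBBBBBBBBBBBBBBBBBBBBBBBBBBBBBBBBBBBBBBBBBBBB
k=6  BBBBBBBBBBBBBBBBBBBBBBBBBBBBBBBBBBBBBBBBBBBBBBBBBBBBBBBBBB…BBBBBBBBBBBBBBBBBBBBBBBBBBBBBBBBBBBBBBBBBBBBBBBBBBBBBBBBBB  (len 128)
k=7  BBBBBBBBBBBBBBBBBBBBBBBBBBBBBBBBBBBBBBBBBBBBBBBBBBBBBBBBBB…BBBBBBBBBBBBBBBBBBBBBBBBBBBBBBBBBBBBBBBBBBBBBBBBBBBBBBBBBB  (len 256)
k=8  BBBBBBBBBBBBBBBBBBBBBBBBBBBBBBBBBBBBBBBBBBBBBBBBBBBBBBBBBB…BBBBBBBBBBBBBBBBBBBBBBBBBBBBBBBBBBBBBBBBBBBBBBBBBBBBBBBBBB  (len 512)
k=9  BBBBBBBBBBBBBBBBBBBBBBBBBBBBBBBBBBBBBBBBBBBBBBBBBBBBBBBBBB…BBBBBBBBBBBBBBBBBBBBBBBBBBBBBBBBBBBBBBBBBBBBBBBBBBBBBBBBBB  (len 1024)
k=10  BBBBBBBBBBBBBBBBBBBBBBBBBBBBBBBBBBBBBBBBBBBBBBBBBBBBBBBBBB…BBBBBBBBBBBBBBBBBBBBBBBBBBBBBBBBBBBBBBBBBBBBBBBBBBBBBBBBBB  (len 2048)
k=11  BBBBBBBBBBBBBBBBBBBBBBBBBBBBBBBBBBBBBBBBBBBBBBBBBBBBBBBBBB…BBBBBBBBBBBBBBBBBBBBBBBBBBBBBBBBBBBBBBBBBBBBBBBBBBBBBBBBBB  (len 4096)

4096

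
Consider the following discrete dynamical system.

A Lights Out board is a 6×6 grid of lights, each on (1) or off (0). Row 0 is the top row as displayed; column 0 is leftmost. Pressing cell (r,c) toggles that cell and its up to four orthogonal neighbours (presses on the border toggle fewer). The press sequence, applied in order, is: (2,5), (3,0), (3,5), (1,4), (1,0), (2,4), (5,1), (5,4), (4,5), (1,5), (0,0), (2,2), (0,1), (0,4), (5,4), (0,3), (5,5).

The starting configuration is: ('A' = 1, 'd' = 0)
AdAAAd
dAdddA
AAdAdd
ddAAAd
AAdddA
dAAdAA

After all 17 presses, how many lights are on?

16

0) AdAAAd
dAdddA
AAdAdd
ddAAAd
AAdddA
dAAdAA
1) AdAAAd
dAdddd
AAdAAA
ddAAAA
AAdddA
dAAdAA
2) AdAAAd
dAdddd
dAdAAA
AAAAAA
dAdddA
dAAdAA
3) AdAAAd
dAdddd
dAdAAd
AAAAdd
dAdddd
dAAdAA
4) AdAAdd
dAdAAA
dAdAdd
AAAAdd
dAdddd
dAAdAA
5) ddAAdd
AddAAA
AAdAdd
AAAAdd
dAdddd
dAAdAA
6) ddAAdd
AddAdA
AAddAA
AAAAAd
dAdddd
dAAdAA
7) ddAAdd
AddAdA
AAddAA
AAAAAd
dddddd
AdddAA
8) ddAAdd
AddAdA
AAddAA
AAAAAd
ddddAd
AddAdd
9) ddAAdd
AddAdA
AAddAA
AAAAAA
dddddA
AddAdA
10) ddAAdA
AddAAd
AAddAd
AAAAAA
dddddA
AddAdA
11) AAAAdA
dddAAd
AAddAd
AAAAAA
dddddA
AddAdA
12) AAAAdA
ddAAAd
AdAAAd
AAdAAA
dddddA
AddAdA
13) dddAdA
dAAAAd
AdAAAd
AAdAAA
dddddA
AddAdA
14) ddddAd
dAAAdd
AdAAAd
AAdAAA
dddddA
AddAdA
15) ddddAd
dAAAdd
AdAAAd
AAdAAA
ddddAA
AdddAd
16) ddAAdd
dAAddd
AdAAAd
AAdAAA
ddddAA
AdddAd
17) ddAAdd
dAAddd
AdAAAd
AAdAAA
ddddAd
AddddA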